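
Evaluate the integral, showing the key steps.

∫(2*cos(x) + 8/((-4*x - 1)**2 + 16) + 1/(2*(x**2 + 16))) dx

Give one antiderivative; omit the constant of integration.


Step 1. Rewrite: now ∫(1/(2*(x**2 + 16))) dx + ∫(8/((-4*x - 1)**2 + 16)) dx + ∫(2*cos(x)) dx.
Step 2. Evaluate the standard form: now 2*sin(x) + ∫(1/(2*(x**2 + 16))) dx + ∫(8/((-4*x - 1)**2 + 16)) dx.
Step 3. Evaluate the standard form: now 2*sin(x) + atan(x/4)/8 + ∫(8/((-4*x - 1)**2 + 16)) dx.
Step 4. Substitute u = -4*x - 1, turning ∫(8/((-4*x - 1)**2 + 16)) dx into ∫(-2/(u**2 + 16)) du: now 2*sin(x) + atan(x/4)/8 + ∫(-2/(u**2 + 16)) du.
Step 5. Evaluate the standard form: now 2*sin(x) - atan(u/4)/2 + atan(x/4)/8.
Step 6. Substitute back u = -4*x - 1: now 2*sin(x) + atan(x/4)/8 + atan(x + 1/4)/2.
Answer: 2*sin(x) + atan(x/4)/8 + atan(x + 1/4)/2.


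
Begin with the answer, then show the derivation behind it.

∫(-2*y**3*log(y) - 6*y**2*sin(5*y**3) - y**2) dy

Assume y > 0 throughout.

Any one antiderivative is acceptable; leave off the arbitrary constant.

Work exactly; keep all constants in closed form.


The answer is -y**4*log(y)/2 + y**4/8 - y**3/3 + 2*cos(5*y**3)/5.
Step 1. Rewrite: now ∫(-y**2) dy + ∫(-6*y**2*sin(5*y**3)) dy + ∫(-2*y**3*log(y)) dy.
Step 2. Substitute u = y**3, turning ∫(-6*y**2*sin(5*y**3)) dy into ∫(-2*sin(5*u)) du: now ∫(-y**2) dy + ∫(-2*y**3*log(y)) dy + ∫(-2*sin(5*u)) du.
Step 3. Evaluate the standard form: now 2*cos(5*u)/5 + ∫(-y**2) dy + ∫(-2*y**3*log(y)) dy.
Step 4. Substitute back u = y**3: now 2*cos(5*y**3)/5 + ∫(-y**2) dy + ∫(-2*y**3*log(y)) dy.
Step 5. Evaluate the standard form: now -y**3/3 + 2*cos(5*y**3)/5 + ∫(-2*y**3*log(y)) dy.
Step 6. Integrate ∫(-2*y**3*log(y)) dy by parts with u = log(y), dv = (-2*y**3) dy, so v = -y**4/2 [assuming y > 0]: now -y**4*log(y)/2 - y**3/3 + 2*cos(5*y**3)/5 + ∫(y**3/2) dy.
Step 7. Evaluate the standard form: now -y**4*log(y)/2 + y**4/8 - y**3/3 + 2*cos(5*y**3)/5.
Answer: -y**4*log(y)/2 + y**4/8 - y**3/3 + 2*cos(5*y**3)/5.


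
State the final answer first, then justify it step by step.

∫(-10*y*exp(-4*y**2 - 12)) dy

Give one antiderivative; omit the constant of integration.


The answer is 5*exp(-4*y**2 - 12)/4.
Step 1. Substitute u = y**2 + 3, turning ∫(-10*y*exp(-4*y**2 - 12)) dy into ∫(-5*exp(-4*u)) du: now ∫(-5*exp(-4*u)) du.
Step 2. Evaluate the standard form: now 5*exp(-4*u)/4.
Step 3. Substitute back u = y**2 + 3: now 5*exp(-4*y**2 - 12)/4.
Answer: 5*exp(-4*y**2 - 12)/4.


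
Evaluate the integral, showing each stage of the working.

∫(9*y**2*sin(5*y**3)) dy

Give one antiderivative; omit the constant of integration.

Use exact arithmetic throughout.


Step 1. Substitute u = y**3, turning ∫(9*y**2*sin(5*y**3)) dy into ∫(3*sin(5*u)) du: now ∫(3*sin(5*u)) du.
Step 2. Evaluate the standard form: now -3*cos(5*u)/5.
Step 3. Substitute back u = y**3: now -3*cos(5*y**3)/5.
Answer: -3*cos(5*y**3)/5.


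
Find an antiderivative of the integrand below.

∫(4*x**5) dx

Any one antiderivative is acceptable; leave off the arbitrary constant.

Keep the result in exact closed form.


Answer: 2*x**6/3.


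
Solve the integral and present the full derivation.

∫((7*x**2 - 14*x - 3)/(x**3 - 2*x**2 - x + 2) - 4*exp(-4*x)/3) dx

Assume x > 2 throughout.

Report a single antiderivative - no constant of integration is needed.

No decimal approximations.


Step 1. Rewrite: now ∫((7*x**2 - 14*x - 3)/(x**3 - 2*x**2 - x + 2)) dx + ∫(-4*exp(-4*x)/3) dx.
Step 2. Decompose ∫((7*x**2 - 14*x - 3)/(x**3 - 2*x**2 - x + 2)) dx by partial fractions, (7*x**2 - 14*x - 3)/(x**3 - 2*x**2 - x + 2) = 3/(x + 1) + 5/(x - 1) - 1/(x - 2): now ∫(-1/(x - 2)) dx + ∫(5/(x - 1)) dx + ∫(3/(x + 1)) dx + ∫(-4*exp(-4*x)/3) dx.
Step 3. Evaluate the standard form [assuming x > 2]: now -log(x - 2) + ∫(5/(x - 1)) dx + ∫(3/(x + 1)) dx + ∫(-4*exp(-4*x)/3) dx.
Step 4. Evaluate the standard form [assuming x > -1]: now -log(x - 2) + 3*log(x + 1) + ∫(5/(x - 1)) dx + ∫(-4*exp(-4*x)/3) dx.
Step 5. Evaluate the standard form [assuming x > 1]: now -log(x - 2) + 5*log(x - 1) + 3*log(x + 1) + ∫(-4*exp(-4*x)/3) dx.
Step 6. Evaluate the standard form: now -log(x - 2) + 5*log(x - 1) + 3*log(x + 1) + exp(-4*x)/3.
Answer: -log(x - 2) + 5*log(x - 1) + 3*log(x + 1) + exp(-4*x)/3.


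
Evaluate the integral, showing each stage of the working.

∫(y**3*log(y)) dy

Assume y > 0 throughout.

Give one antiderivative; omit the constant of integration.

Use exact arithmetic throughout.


Step 1. Integrate ∫(y**3*log(y)) dy by parts with u = log(y), dv = (y**3) dy, so v = y**4/4 [assuming y > 0]: now y**4*log(y)/4 + ∫(-y**3/4) dy.
Step 2. Evaluate the standard form: now y**4*log(y)/4 - y**4/16.
Answer: y**4*log(y)/4 - y**4/16.


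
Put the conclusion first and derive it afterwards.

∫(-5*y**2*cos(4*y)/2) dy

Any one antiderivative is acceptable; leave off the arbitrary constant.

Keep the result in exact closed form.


The answer is -5*y**2*sin(4*y)/8 - 5*y*cos(4*y)/16 + 5*sin(4*y)/64.
Step 1. Integrate ∫(-5*y**2*cos(4*y)/2) dy by parts with u = y**2, dv = (-5*cos(4*y)/2) dy, so v = -5*sin(4*y)/8: now -5*y**2*sin(4*y)/8 + ∫(5*y*sin(4*y)/4) dy.
Step 2. Integrate ∫(5*y*sin(4*y)/4) dy by parts with u = y, dv = (5*sin(4*y)/4) dy, so v = -5*cos(4*y)/16: now -5*y**2*sin(4*y)/8 - 5*y*cos(4*y)/16 + ∫(5*cos(4*y)/16) dy.
Step 3. Evaluate the standard form: now -5*y**2*sin(4*y)/8 - 5*y*cos(4*y)/16 + 5*sin(4*y)/64.
Answer: -5*y**2*sin(4*y)/8 - 5*y*cos(4*y)/16 + 5*sin(4*y)/64.


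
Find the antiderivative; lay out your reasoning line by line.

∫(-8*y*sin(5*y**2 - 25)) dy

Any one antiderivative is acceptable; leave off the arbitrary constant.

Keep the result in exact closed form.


Step 1. Substitute u = y**2 - 5, turning ∫(-8*y*sin(5*y**2 - 25)) dy into ∫(-4*sin(5*u)) du: now ∫(-4*sin(5*u)) du.
Step 2. Evaluate the standard form: now 4*cos(5*u)/5.
Step 3. Substitute back u = y**2 - 5: now 4*cos(5*y**2 - 25)/5.
Answer: 4*cos(5*y**2 - 25)/5.


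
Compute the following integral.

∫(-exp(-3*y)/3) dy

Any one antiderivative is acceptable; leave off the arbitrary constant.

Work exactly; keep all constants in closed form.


Answer: exp(-3*y)/9.


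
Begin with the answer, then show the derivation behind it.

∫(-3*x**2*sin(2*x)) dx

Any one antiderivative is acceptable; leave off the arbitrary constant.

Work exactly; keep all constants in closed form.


The answer is 3*x**2*cos(2*x)/2 - 3*x*sin(2*x)/2 - 3*cos(2*x)/4.
Step 1. Integrate ∫(-3*x**2*sin(2*x)) dx by parts with u = x**2, dv = (-3*sin(2*x)) dx, so v = 3*cos(2*x)/2: now 3*x**2*cos(2*x)/2 + ∫(-3*x*cos(2*x)) dx.
Step 2. Integrate ∫(-3*x*cos(2*x)) dx by parts with u = x, dv = (-3*cos(2*x)) dx, so v = -3*sin(2*x)/2: now 3*x**2*cos(2*x)/2 - 3*x*sin(2*x)/2 + ∫(3*sin(2*x)/2) dx.
Step 3. Evaluate the standard form: now 3*x**2*cos(2*x)/2 - 3*x*sin(2*x)/2 - 3*cos(2*x)/4.
Answer: 3*x**2*cos(2*x)/2 - 3*x*sin(2*x)/2 - 3*cos(2*x)/4.


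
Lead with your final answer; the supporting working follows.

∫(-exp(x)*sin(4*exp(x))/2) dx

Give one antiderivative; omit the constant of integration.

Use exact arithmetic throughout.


The answer is cos(4*exp(x))/8.
Step 1. Substitute u = exp(x), turning ∫(-exp(x)*sin(4*exp(x))/2) dx into ∫(-sin(4*u)/2) du: now ∫(-sin(4*u)/2) du.
Step 2. Evaluate the standard form: now cos(4*u)/8.
Step 3. Substitute back u = exp(x): now cos(4*exp(x))/8.
Answer: cos(4*exp(x))/8.


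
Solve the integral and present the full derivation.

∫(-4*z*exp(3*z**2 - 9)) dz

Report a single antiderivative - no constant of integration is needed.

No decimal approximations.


Step 1. Substitute u = z**2 - 3, turning ∫(-4*z*exp(3*z**2 - 9)) dz into ∫(-2*exp(3*u)) du: now ∫(-2*exp(3*u)) du.
Step 2. Evaluate the standard form: now -2*exp(3*u)/3.
Step 3. Substitute back u = z**2 - 3: now -2*exp(3*z**2 - 9)/3.
Answer: -2*exp(3*z**2 - 9)/3.


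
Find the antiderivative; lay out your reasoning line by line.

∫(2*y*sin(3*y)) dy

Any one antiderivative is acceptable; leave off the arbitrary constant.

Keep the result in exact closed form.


Step 1. Integrate ∫(2*y*sin(3*y)) dy by parts with u = y, dv = (2*sin(3*y)) dy, so v = -2*cos(3*y)/3: now -2*y*cos(3*y)/3 + ∫(2*cos(3*y)/3) dy.
Step 2. Evaluate the standard form: now -2*y*cos(3*y)/3 + 2*sin(3*y)/9.
Answer: -2*y*cos(3*y)/3 + 2*sin(3*y)/9.


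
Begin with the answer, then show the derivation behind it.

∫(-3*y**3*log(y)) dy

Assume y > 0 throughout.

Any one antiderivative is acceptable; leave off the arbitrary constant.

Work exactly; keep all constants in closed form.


The answer is -3*y**4*log(y)/4 + 3*y**4/16.
Step 1. Integrate ∫(-3*y**3*log(y)) dy by parts with u = log(y), dv = (-3*y**3) dy, so v = -3*y**4/4 [assuming y > 0]: now -3*y**4*log(y)/4 + ∫(3*y**3/4) dy.
Step 2. Evaluate the standard form: now -3*y**4*log(y)/4 + 3*y**4/16.
Answer: -3*y**4*log(y)/4 + 3*y**4/16.


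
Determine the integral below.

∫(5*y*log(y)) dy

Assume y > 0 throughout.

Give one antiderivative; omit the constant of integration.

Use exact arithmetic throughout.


Answer: 5*y**2*log(y)/2 - 5*y**2/4.


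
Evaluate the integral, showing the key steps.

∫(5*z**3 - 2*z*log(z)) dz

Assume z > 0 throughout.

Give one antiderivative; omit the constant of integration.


Step 1. Rewrite: now ∫(5*z**3) dz + ∫(-2*z*log(z)) dz.
Step 2. Integrate ∫(-2*z*log(z)) dz by parts with u = log(z), dv = (-2*z) dz, so v = -z**2 [assuming z > 0]: now -z**2*log(z) + ∫(z) dz + ∫(5*z**3) dz.
Step 3. Evaluate the standard form: now -z**2*log(z) + z**2/2 + ∫(5*z**3) dz.
Step 4. Evaluate the standard form: now 5*z**4/4 - z**2*log(z) + z**2/2.
Answer: 5*z**4/4 - z**2*log(z) + z**2/2.


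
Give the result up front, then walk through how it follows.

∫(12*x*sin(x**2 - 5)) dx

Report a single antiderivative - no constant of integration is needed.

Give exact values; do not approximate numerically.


The answer is -6*cos(x**2 - 5).
Step 1. Substitute u = x**2 - 5, turning ∫(12*x*sin(x**2 - 5)) dx into ∫(6*sin(u)) du: now ∫(6*sin(u)) du.
Step 2. Evaluate the standard form: now -6*cos(u).
Step 3. Substitute back u = x**2 - 5: now -6*cos(x**2 - 5).
Answer: -6*cos(x**2 - 5).


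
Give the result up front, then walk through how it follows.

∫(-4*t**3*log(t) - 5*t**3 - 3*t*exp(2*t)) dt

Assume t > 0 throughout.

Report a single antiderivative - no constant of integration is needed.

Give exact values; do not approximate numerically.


The answer is -t**4*log(t) - t**4 - 3*t*exp(2*t)/2 + 3*exp(2*t)/4.
Step 1. Rewrite: now ∫(-5*t**3) dt + ∫(-3*t*exp(2*t)) dt + ∫(-4*t**3*log(t)) dt.
Step 2. Evaluate the standard form: now -5*t**4/4 + ∫(-3*t*exp(2*t)) dt + ∫(-4*t**3*log(t)) dt.
Step 3. Integrate ∫(-3*t*exp(2*t)) dt by parts with u = t, dv = (-3*exp(2*t)) dt, so v = -3*exp(2*t)/2: now -5*t**4/4 - 3*t*exp(2*t)/2 + ∫(-4*t**3*log(t)) dt + ∫(3*exp(2*t)/2) dt.
Step 4. Evaluate the standard form: now -5*t**4/4 - 3*t*exp(2*t)/2 + 3*exp(2*t)/4 + ∫(-4*t**3*log(t)) dt.
Step 5. Integrate ∫(-4*t**3*log(t)) dt by parts with u = log(t), dv = (-4*t**3) dt, so v = -t**4 [assuming t > 0]: now -t**4*log(t) - 5*t**4/4 - 3*t*exp(2*t)/2 + 3*exp(2*t)/4 + ∫(t**3) dt.
Step 6. Evaluate the standard form: now -t**4*log(t) - t**4 - 3*t*exp(2*t)/2 + 3*exp(2*t)/4.
Answer: -t**4*log(t) - t**4 - 3*t*exp(2*t)/2 + 3*exp(2*t)/4.


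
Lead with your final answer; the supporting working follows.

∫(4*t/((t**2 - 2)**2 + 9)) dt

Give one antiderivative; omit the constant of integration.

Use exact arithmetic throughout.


The answer is 2*atan(t**2/3 - 2/3)/3.
Step 1. Substitute u = t**2 - 2, turning ∫(4*t/((t**2 - 2)**2 + 9)) dt into ∫(2/(u**2 + 9)) du: now ∫(2/(u**2 + 9)) du.
Step 2. Evaluate the standard form: now 2*atan(u/3)/3.
Step 3. Substitute back u = t**2 - 2: now 2*atan(t**2/3 - 2/3)/3.
Answer: 2*atan(t**2/3 - 2/3)/3.


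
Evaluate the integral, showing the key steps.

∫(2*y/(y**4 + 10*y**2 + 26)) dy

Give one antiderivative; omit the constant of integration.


Step 1. Substitute u = y**2 + 5, turning ∫(2*y/(y**4 + 10*y**2 + 26)) dy into ∫(1/(u**2 + 1)) du: now ∫(1/(u**2 + 1)) du.
Step 2. Evaluate the standard form: now atan(u).
Step 3. Substitute back u = y**2 + 5: now atan(y**2 + 5).
Answer: atan(y**2 + 5).


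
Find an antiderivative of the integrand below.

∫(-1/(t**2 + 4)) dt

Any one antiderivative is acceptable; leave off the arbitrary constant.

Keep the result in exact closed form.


Answer: -atan(t/2)/2.


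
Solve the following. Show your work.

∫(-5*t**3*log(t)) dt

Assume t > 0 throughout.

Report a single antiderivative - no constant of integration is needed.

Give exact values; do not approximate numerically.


Step 1. Integrate ∫(-5*t**3*log(t)) dt by parts with u = log(t), dv = (-5*t**3) dt, so v = -5*t**4/4 [assuming t > 0]: now -5*t**4*log(t)/4 + ∫(5*t**3/4) dt.
Step 2. Evaluate the standard form: now -5*t**4*log(t)/4 + 5*t**4/16.
Answer: -5*t**4*log(t)/4 + 5*t**4/16.


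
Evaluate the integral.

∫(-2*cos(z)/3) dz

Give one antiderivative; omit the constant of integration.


Answer: -2*sin(z)/3.


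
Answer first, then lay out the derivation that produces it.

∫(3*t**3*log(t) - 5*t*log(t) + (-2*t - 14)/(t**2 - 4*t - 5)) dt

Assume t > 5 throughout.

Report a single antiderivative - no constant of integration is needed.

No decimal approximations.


The answer is 3*t**4*log(t)/4 - 3*t**4/16 - 5*t**2*log(t)/2 + 5*t**2/4 - 4*log(t - 5) + 2*log(t + 1).
Step 1. Rewrite: now ∫(-5*t*log(t)) dt + ∫(3*t**3*log(t)) dt + ∫((-2*t - 14)/(t**2 - 4*t - 5)) dt.
Step 2. Decompose ∫((-2*t - 14)/(t**2 - 4*t - 5)) dt by partial fractions, (-2*t - 14)/(t**2 - 4*t - 5) = 2/(t + 1) - 4/(t - 5): now ∫(-5*t*log(t)) dt + ∫(3*t**3*log(t)) dt + ∫(-4/(t - 5)) dt + ∫(2/(t + 1)) dt.
Step 3. Evaluate the standard form [assuming t > -1]: now 2*log(t + 1) + ∫(-5*t*log(t)) dt + ∫(3*t**3*log(t)) dt + ∫(-4/(t - 5)) dt.
Step 4. Evaluate the standard form [assuming t > 5]: now -4*log(t - 5) + 2*log(t + 1) + ∫(-5*t*log(t)) dt + ∫(3*t**3*log(t)) dt.
Step 5. Integrate ∫(3*t**3*log(t)) dt by parts with u = log(t), dv = (3*t**3) dt, so v = 3*t**4/4 [assuming t > 0]: now 3*t**4*log(t)/4 - 4*log(t - 5) + 2*log(t + 1) + ∫(-3*t**3/4) dt + ∫(-5*t*log(t)) dt.
Step 6. Evaluate the standard form: now 3*t**4*log(t)/4 - 3*t**4/16 - 4*log(t - 5) + 2*log(t + 1) + ∫(-5*t*log(t)) dt.
Step 7. Integrate ∫(-5*t*log(t)) dt by parts with u = log(t), dv = (-5*t) dt, so v = -5*t**2/2 [assuming t > 0]: now 3*t**4*log(t)/4 - 3*t**4/16 - 5*t**2*log(t)/2 - 4*log(t - 5) + 2*log(t + 1) + ∫(5*t/2) dt.
Step 8. Evaluate the standard form: now 3*t**4*log(t)/4 - 3*t**4/16 - 5*t**2*log(t)/2 + 5*t**2/4 - 4*log(t - 5) + 2*log(t + 1).
Answer: 3*t**4*log(t)/4 - 3*t**4/16 - 5*t**2*log(t)/2 + 5*t**2/4 - 4*log(t - 5) + 2*log(t + 1).


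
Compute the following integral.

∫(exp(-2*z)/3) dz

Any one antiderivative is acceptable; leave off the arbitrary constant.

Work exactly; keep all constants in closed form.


Answer: -exp(-2*z)/6.


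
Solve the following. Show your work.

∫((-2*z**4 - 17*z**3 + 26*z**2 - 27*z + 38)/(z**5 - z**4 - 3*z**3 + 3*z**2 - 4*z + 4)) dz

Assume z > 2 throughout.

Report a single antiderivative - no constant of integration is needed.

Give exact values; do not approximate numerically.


Step 1. Decompose ∫((-2*z**4 - 17*z**3 + 26*z**2 - 27*z + 38)/(z**5 - z**4 - 3*z**3 + 3*z**2 - 4*z + 4)) dz by partial fractions, (-2*z**4 - 17*z**3 + 26*z**2 - 27*z + 38)/(z**5 - z**4 - 3*z**3 + 3*z**2 - 4*z + 4) = 2/(z**2 + 1) + 5/(z + 2) - 3/(z - 1) - 4/(z - 2): now ∫(-4/(z - 2)) dz + ∫(-3/(z - 1)) dz + ∫(5/(z + 2)) dz + ∫(2/(z**2 + 1)) dz.
Step 2. Evaluate the standard form [assuming z > 1]: now -3*log(z - 1) + ∫(-4/(z - 2)) dz + ∫(5/(z + 2)) dz + ∫(2/(z**2 + 1)) dz.
Step 3. Evaluate the standard form [assuming z > -2]: now -3*log(z - 1) + 5*log(z + 2) + ∫(-4/(z - 2)) dz + ∫(2/(z**2 + 1)) dz.
Step 4. Evaluate the standard form [assuming z > 2]: now -4*log(z - 2) - 3*log(z - 1) + 5*log(z + 2) + ∫(2/(z**2 + 1)) dz.
Step 5. Evaluate the standard form: now -4*log(z - 2) - 3*log(z - 1) + 5*log(z + 2) + 2*atan(z).
Answer: -4*log(z - 2) - 3*log(z - 1) + 5*log(z + 2) + 2*atan(z).


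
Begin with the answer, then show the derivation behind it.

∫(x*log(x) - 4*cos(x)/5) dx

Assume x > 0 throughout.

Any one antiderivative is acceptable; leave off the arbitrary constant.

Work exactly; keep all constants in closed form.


The answer is x**2*log(x)/2 - x**2/4 - 4*sin(x)/5.
Step 1. Rewrite: now ∫(x*log(x)) dx + ∫(-4*cos(x)/5) dx.
Step 2. Integrate ∫(x*log(x)) dx by parts with u = log(x), dv = (x) dx, so v = x**2/2 [assuming x > 0]: now x**2*log(x)/2 + ∫(-x/2) dx + ∫(-4*cos(x)/5) dx.
Step 3. Evaluate the standard form: now x**2*log(x)/2 - x**2/4 + ∫(-4*cos(x)/5) dx.
Step 4. Evaluate the standard form: now x**2*log(x)/2 - x**2/4 - 4*sin(x)/5.
Answer: x**2*log(x)/2 - x**2/4 - 4*sin(x)/5.


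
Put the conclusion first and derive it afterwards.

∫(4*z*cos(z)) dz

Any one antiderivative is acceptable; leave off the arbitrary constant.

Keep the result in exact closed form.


The answer is 4*z*sin(z) + 4*cos(z).
Step 1. Integrate ∫(4*z*cos(z)) dz by parts with u = z, dv = (4*cos(z)) dz, so v = 4*sin(z): now 4*z*sin(z) + ∫(-4*sin(z)) dz.
Step 2. Evaluate the standard form: now 4*z*sin(z) + 4*cos(z).
Answer: 4*z*sin(z) + 4*cos(z).


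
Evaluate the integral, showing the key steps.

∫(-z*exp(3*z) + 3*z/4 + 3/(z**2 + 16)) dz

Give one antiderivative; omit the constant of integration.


Step 1. Rewrite: now ∫(3*z/4) dz + ∫(-z*exp(3*z)) dz + ∫(3/(z**2 + 16)) dz.
Step 2. Evaluate the standard form: now 3*atan(z/4)/4 + ∫(3*z/4) dz + ∫(-z*exp(3*z)) dz.
Step 3. Integrate ∫(-z*exp(3*z)) dz by parts with u = z, dv = (-exp(3*z)) dz, so v = -exp(3*z)/3: now -z*exp(3*z)/3 + 3*atan(z/4)/4 + ∫(3*z/4) dz + ∫(exp(3*z)/3) dz.
Step 4. Evaluate the standard form: now -z*exp(3*z)/3 + exp(3*z)/9 + 3*atan(z/4)/4 + ∫(3*z/4) dz.
Step 5. Evaluate the standard form: now 3*z**2/8 - z*exp(3*z)/3 + exp(3*z)/9 + 3*atan(z/4)/4.
Answer: 3*z**2/8 - z*exp(3*z)/3 + exp(3*z)/9 + 3*atan(z/4)/4.


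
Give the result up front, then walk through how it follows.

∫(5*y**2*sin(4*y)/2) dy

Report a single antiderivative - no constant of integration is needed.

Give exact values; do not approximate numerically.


The answer is -5*y**2*cos(4*y)/8 + 5*y*sin(4*y)/16 + 5*cos(4*y)/64.
Step 1. Integrate ∫(5*y**2*sin(4*y)/2) dy by parts with u = y**2, dv = (5*sin(4*y)/2) dy, so v = -5*cos(4*y)/8: now -5*y**2*cos(4*y)/8 + ∫(5*y*cos(4*y)/4) dy.
Step 2. Integrate ∫(5*y*cos(4*y)/4) dy by parts with u = y, dv = (5*cos(4*y)/4) dy, so v = 5*sin(4*y)/16: now -5*y**2*cos(4*y)/8 + 5*y*sin(4*y)/16 + ∫(-5*sin(4*y)/16) dy.
Step 3. Evaluate the standard form: now -5*y**2*cos(4*y)/8 + 5*y*sin(4*y)/16 + 5*cos(4*y)/64.
Answer: -5*y**2*cos(4*y)/8 + 5*y*sin(4*y)/16 + 5*cos(4*y)/64.


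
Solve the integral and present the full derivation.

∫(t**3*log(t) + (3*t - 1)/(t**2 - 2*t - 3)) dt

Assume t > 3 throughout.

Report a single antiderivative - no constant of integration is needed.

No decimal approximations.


Step 1. Rewrite: now ∫(t**3*log(t)) dt + ∫((3*t - 1)/(t**2 - 2*t - 3)) dt.
Step 2. Decompose ∫((3*t - 1)/(t**2 - 2*t - 3)) dt by partial fractions, (3*t - 1)/(t**2 - 2*t - 3) = 1/(t + 1) + 2/(t - 3): now ∫(t**3*log(t)) dt + ∫(2/(t - 3)) dt + ∫(1/(t + 1)) dt.
Step 3. Evaluate the standard form [assuming t > 3]: now 2*log(t - 3) + ∫(t**3*log(t)) dt + ∫(1/(t + 1)) dt.
Step 4. Evaluate the standard form [assuming t > -1]: now 2*log(t - 3) + log(t + 1) + ∫(t**3*log(t)) dt.
Step 5. Integrate ∫(t**3*log(t)) dt by parts with u = log(t), dv = (t**3) dt, so v = t**4/4 [assuming t > 0]: now t**4*log(t)/4 + 2*log(t - 3) + log(t + 1) + ∫(-t**3/4) dt.
Step 6. Evaluate the standard form: now t**4*log(t)/4 - t**4/16 + 2*log(t - 3) + log(t + 1).
Answer: t**4*log(t)/4 - t**4/16 + 2*log(t - 3) + log(t + 1).


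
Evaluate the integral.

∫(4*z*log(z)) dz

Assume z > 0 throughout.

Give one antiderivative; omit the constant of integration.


Answer: 2*z**2*log(z) - z**2.


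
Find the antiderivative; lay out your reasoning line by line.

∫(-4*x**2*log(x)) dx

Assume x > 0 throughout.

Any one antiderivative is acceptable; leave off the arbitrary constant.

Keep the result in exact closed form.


Step 1. Integrate ∫(-4*x**2*log(x)) dx by parts with u = log(x), dv = (-4*x**2) dx, so v = -4*x**3/3 [assuming x > 0]: now -4*x**3*log(x)/3 + ∫(4*x**2/3) dx.
Step 2. Evaluate the standard form: now -4*x**3*log(x)/3 + 4*x**3/9.
Answer: -4*x**3*log(x)/3 + 4*x**3/9.


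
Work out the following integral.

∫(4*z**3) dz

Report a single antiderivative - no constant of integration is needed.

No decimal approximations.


Answer: z**4.


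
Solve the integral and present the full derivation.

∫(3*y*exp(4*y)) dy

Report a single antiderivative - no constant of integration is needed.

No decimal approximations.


Step 1. Integrate ∫(3*y*exp(4*y)) dy by parts with u = y, dv = (3*exp(4*y)) dy, so v = 3*exp(4*y)/4: now 3*y*exp(4*y)/4 + ∫(-3*exp(4*y)/4) dy.
Step 2. Evaluate the standard form: now 3*y*exp(4*y)/4 - 3*exp(4*y)/16.
Answer: 3*y*exp(4*y)/4 - 3*exp(4*y)/16.


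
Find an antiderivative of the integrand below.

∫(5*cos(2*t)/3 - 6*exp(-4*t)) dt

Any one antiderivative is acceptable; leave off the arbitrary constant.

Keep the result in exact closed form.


Answer: 5*sin(2*t)/6 + 3*exp(-4*t)/2.


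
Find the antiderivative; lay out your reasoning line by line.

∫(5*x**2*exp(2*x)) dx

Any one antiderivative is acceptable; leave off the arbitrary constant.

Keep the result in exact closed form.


Step 1. Integrate ∫(5*x**2*exp(2*x)) dx by parts with u = x**2, dv = (5*exp(2*x)) dx, so v = 5*exp(2*x)/2: now 5*x**2*exp(2*x)/2 + ∫(-5*x*exp(2*x)) dx.
Step 2. Integrate ∫(-5*x*exp(2*x)) dx by parts with u = x, dv = (-5*exp(2*x)) dx, so v = -5*exp(2*x)/2: now 5*x**2*exp(2*x)/2 - 5*x*exp(2*x)/2 + ∫(5*exp(2*x)/2) dx.
Step 3. Evaluate the standard form: now 5*x**2*exp(2*x)/2 - 5*x*exp(2*x)/2 + 5*exp(2*x)/4.
Answer: 5*x**2*exp(2*x)/2 - 5*x*exp(2*x)/2 + 5*exp(2*x)/4.


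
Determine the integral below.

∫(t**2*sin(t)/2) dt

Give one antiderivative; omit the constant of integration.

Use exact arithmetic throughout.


Answer: -t**2*cos(t)/2 + t*sin(t) + cos(t).


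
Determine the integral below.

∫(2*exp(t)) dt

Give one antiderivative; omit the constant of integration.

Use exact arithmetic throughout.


Answer: 2*exp(t).


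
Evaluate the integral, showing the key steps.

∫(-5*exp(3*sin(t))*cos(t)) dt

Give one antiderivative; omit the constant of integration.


Step 1. Substitute u = sin(t), turning ∫(-5*exp(3*sin(t))*cos(t)) dt into ∫(-5*exp(3*u)) du: now ∫(-5*exp(3*u)) du.
Step 2. Evaluate the standard form: now -5*exp(3*u)/3.
Step 3. Substitute back u = sin(t): now -5*exp(3*sin(t))/3.
Answer: -5*exp(3*sin(t))/3.


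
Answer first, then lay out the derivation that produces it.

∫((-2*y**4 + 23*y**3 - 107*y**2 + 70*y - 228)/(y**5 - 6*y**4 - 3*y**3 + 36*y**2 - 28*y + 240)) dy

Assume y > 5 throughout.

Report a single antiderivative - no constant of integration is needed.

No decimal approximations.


The answer is -4*log(y - 5) + 5*log(y - 4) - 3*log(y + 3) + atan(y/2).
Step 1. Decompose ∫((-2*y**4 + 23*y**3 - 107*y**2 + 70*y - 228)/(y**5 - 6*y**4 - 3*y**3 + 36*y**2 - 28*y + 240)) dy by partial fractions, (-2*y**4 + 23*y**3 - 107*y**2 + 70*y - 228)/(y**5 - 6*y**4 - 3*y**3 + 36*y**2 - 28*y + 240) = 2/(y**2 + 4) - 3/(y + 3) + 5/(y - 4) - 4/(y - 5): now ∫(-4/(y - 5)) dy + ∫(5/(y - 4)) dy + ∫(-3/(y + 3)) dy + ∫(2/(y**2 + 4)) dy.
Step 2. Evaluate the standard form [assuming y > -3]: now -3*log(y + 3) + ∫(-4/(y - 5)) dy + ∫(5/(y - 4)) dy + ∫(2/(y**2 + 4)) dy.
Step 3. Evaluate the standard form [assuming y > 4]: now 5*log(y - 4) - 3*log(y + 3) + ∫(-4/(y - 5)) dy + ∫(2/(y**2 + 4)) dy.
Step 4. Evaluate the standard form [assuming y > 5]: now -4*log(y - 5) + 5*log(y - 4) - 3*log(y + 3) + ∫(2/(y**2 + 4)) dy.
Step 5. Evaluate the standard form: now -4*log(y - 5) + 5*log(y - 4) - 3*log(y + 3) + atan(y/2).
Answer: -4*log(y - 5) + 5*log(y - 4) - 3*log(y + 3) + atan(y/2).


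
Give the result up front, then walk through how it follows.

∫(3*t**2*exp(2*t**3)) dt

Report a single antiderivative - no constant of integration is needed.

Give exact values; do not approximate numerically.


The answer is exp(2*t**3)/2.
Step 1. Substitute u = t**3, turning ∫(3*t**2*exp(2*t**3)) dt into ∫(exp(2*u)) du: now ∫(exp(2*u)) du.
Step 2. Evaluate the standard form: now exp(2*u)/2.
Step 3. Substitute back u = t**3: now exp(2*t**3)/2.
Answer: exp(2*t**3)/2.


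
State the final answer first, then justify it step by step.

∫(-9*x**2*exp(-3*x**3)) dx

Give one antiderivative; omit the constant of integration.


The answer is exp(-3*x**3).
Step 1. Substitute u = x**3, turning ∫(-9*x**2*exp(-3*x**3)) dx into ∫(-3*exp(-3*u)) du: now ∫(-3*exp(-3*u)) du.
Step 2. Evaluate the standard form: now exp(-3*u).
Step 3. Substitute back u = x**3: now exp(-3*x**3).
Answer: exp(-3*x**3).


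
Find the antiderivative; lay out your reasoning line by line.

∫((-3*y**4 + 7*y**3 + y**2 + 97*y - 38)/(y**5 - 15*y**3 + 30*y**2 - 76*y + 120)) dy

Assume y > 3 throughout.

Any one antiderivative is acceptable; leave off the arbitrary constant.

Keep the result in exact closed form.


Step 1. Decompose ∫((-3*y**4 + 7*y**3 + y**2 + 97*y - 38)/(y**5 - 15*y**3 + 30*y**2 - 76*y + 120)) dy by partial fractions, (-3*y**4 + 7*y**3 + y**2 + 97*y - 38)/(y**5 - 15*y**3 + 30*y**2 - 76*y + 120) = -3/(y**2 + 4) - 2/(y + 5) - 3/(y - 2) + 2/(y - 3): now ∫(2/(y - 3)) dy + ∫(-3/(y - 2)) dy + ∫(-2/(y + 5)) dy + ∫(-3/(y**2 + 4)) dy.
Step 2. Evaluate the standard form [assuming y > -5]: now -2*log(y + 5) + ∫(2/(y - 3)) dy + ∫(-3/(y - 2)) dy + ∫(-3/(y**2 + 4)) dy.
Step 3. Evaluate the standard form [assuming y > 3]: now 2*log(y - 3) - 2*log(y + 5) + ∫(-3/(y - 2)) dy + ∫(-3/(y**2 + 4)) dy.
Step 4. Evaluate the standard form [assuming y > 2]: now 2*log(y - 3) - 3*log(y - 2) - 2*log(y + 5) + ∫(-3/(y**2 + 4)) dy.
Step 5. Evaluate the standard form: now 2*log(y - 3) - 3*log(y - 2) - 2*log(y + 5) - 3*atan(y/2)/2.
Answer: 2*log(y - 3) - 3*log(y - 2) - 2*log(y + 5) - 3*atan(y/2)/2.


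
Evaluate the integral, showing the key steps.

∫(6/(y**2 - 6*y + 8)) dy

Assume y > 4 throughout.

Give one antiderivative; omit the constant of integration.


Step 1. Decompose ∫(6/(y**2 - 6*y + 8)) dy by partial fractions, 6/(y**2 - 6*y + 8) = -3/(y - 2) + 3/(y - 4): now ∫(3/(y - 4)) dy + ∫(-3/(y - 2)) dy.
Step 2. Evaluate the standard form [assuming y > 2]: now -3*log(y - 2) + ∫(3/(y - 4)) dy.
Step 3. Evaluate the standard form [assuming y > 4]: now 3*log(y - 4) - 3*log(y - 2).
Answer: 3*log(y - 4) - 3*log(y - 2).


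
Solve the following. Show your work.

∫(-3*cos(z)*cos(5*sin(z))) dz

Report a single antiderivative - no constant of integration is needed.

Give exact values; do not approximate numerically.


Step 1. Substitute u = sin(z), turning ∫(-3*cos(z)*cos(5*sin(z))) dz into ∫(-3*cos(5*u)) du: now ∫(-3*cos(5*u)) du.
Step 2. Evaluate the standard form: now -3*sin(5*u)/5.
Step 3. Substitute back u = sin(z): now -3*sin(5*sin(z))/5.
Answer: -3*sin(5*sin(z))/5.


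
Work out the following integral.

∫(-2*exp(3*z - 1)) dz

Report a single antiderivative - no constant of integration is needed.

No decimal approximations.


Answer: -2*exp(3*z - 1)/3.


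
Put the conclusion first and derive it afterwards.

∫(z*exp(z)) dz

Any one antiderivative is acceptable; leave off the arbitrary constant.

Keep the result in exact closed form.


The answer is z*exp(z) - exp(z).
Step 1. Integrate ∫(z*exp(z)) dz by parts with u = z, dv = (exp(z)) dz, so v = exp(z): now z*exp(z) + ∫(-exp(z)) dz.
Step 2. Evaluate the standard form: now z*exp(z) - exp(z).
Answer: z*exp(z) - exp(z).


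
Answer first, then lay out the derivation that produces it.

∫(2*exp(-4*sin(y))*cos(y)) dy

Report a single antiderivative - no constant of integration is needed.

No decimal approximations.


The answer is -exp(-4*sin(y))/2.
Step 1. Substitute u = sin(y), turning ∫(2*exp(-4*sin(y))*cos(y)) dy into ∫(2*exp(-4*u)) du: now ∫(2*exp(-4*u)) du.
Step 2. Evaluate the standard form: now -exp(-4*u)/2.
Step 3. Substitute back u = sin(y): now -exp(-4*sin(y))/2.
Answer: -exp(-4*sin(y))/2.


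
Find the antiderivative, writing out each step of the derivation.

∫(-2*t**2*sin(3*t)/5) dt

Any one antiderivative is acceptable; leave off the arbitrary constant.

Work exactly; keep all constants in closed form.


Step 1. Integrate ∫(-2*t**2*sin(3*t)/5) dt by parts with u = t**2, dv = (-2*sin(3*t)/5) dt, so v = 2*cos(3*t)/15: now 2*t**2*cos(3*t)/15 + ∫(-4*t*cos(3*t)/15) dt.
Step 2. Integrate ∫(-4*t*cos(3*t)/15) dt by parts with u = t, dv = (-4*cos(3*t)/15) dt, so v = -4*sin(3*t)/45: now 2*t**2*cos(3*t)/15 - 4*t*sin(3*t)/45 + ∫(4*sin(3*t)/45) dt.
Step 3. Evaluate the standard form: now 2*t**2*cos(3*t)/15 - 4*t*sin(3*t)/45 - 4*cos(3*t)/135.
Answer: 2*t**2*cos(3*t)/15 - 4*t*sin(3*t)/45 - 4*cos(3*t)/135.


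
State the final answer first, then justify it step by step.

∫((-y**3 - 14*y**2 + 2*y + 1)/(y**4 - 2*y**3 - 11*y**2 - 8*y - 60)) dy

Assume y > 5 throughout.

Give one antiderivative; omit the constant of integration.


The answer is -2*log(y - 5) + log(y + 3) - 3*atan(y/2)/2.
Step 1. Decompose ∫((-y**3 - 14*y**2 + 2*y + 1)/(y**4 - 2*y**3 - 11*y**2 - 8*y - 60)) dy by partial fractions, (-y**3 - 14*y**2 + 2*y + 1)/(y**4 - 2*y**3 - 11*y**2 - 8*y - 60) = -3/(y**2 + 4) + 1/(y + 3) - 2/(y - 5): now ∫(-2/(y - 5)) dy + ∫(1/(y + 3)) dy + ∫(-3/(y**2 + 4)) dy.
Step 2. Evaluate the standard form [assuming y > -3]: now log(y + 3) + ∫(-2/(y - 5)) dy + ∫(-3/(y**2 + 4)) dy.
Step 3. Evaluate the standard form [assuming y > 5]: now -2*log(y - 5) + log(y + 3) + ∫(-3/(y**2 + 4)) dy.
Step 4. Evaluate the standard form: now -2*log(y - 5) + log(y + 3) - 3*atan(y/2)/2.
Answer: -2*log(y - 5) + log(y + 3) - 3*atan(y/2)/2.


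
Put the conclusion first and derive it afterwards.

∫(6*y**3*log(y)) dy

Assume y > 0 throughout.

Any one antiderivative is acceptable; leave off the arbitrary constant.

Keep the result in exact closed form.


The answer is 3*y**4*log(y)/2 - 3*y**4/8.
Step 1. Integrate ∫(6*y**3*log(y)) dy by parts with u = log(y), dv = (6*y**3) dy, so v = 3*y**4/2 [assuming y > 0]: now 3*y**4*log(y)/2 + ∫(-3*y**3/2) dy.
Step 2. Evaluate the standard form: now 3*y**4*log(y)/2 - 3*y**4/8.
Answer: 3*y**4*log(y)/2 - 3*y**4/8.


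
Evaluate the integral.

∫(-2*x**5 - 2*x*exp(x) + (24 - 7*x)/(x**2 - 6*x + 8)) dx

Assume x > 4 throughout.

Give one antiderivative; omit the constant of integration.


Answer: -x**6/3 - 2*x*exp(x) + 2*exp(x) - 2*log(x - 4) - 5*log(x - 2).


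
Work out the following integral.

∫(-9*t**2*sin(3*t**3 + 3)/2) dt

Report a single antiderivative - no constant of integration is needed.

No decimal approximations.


Answer: cos(3*t**3 + 3)/2.


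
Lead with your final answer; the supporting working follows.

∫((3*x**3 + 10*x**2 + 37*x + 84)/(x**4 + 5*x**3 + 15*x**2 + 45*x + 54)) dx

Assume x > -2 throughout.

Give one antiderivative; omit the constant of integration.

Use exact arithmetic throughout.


The answer is 2*log(x + 2) + log(x + 3) + 2*atan(x/3)/3.
Step 1. Decompose ∫((3*x**3 + 10*x**2 + 37*x + 84)/(x**4 + 5*x**3 + 15*x**2 + 45*x + 54)) dx by partial fractions, (3*x**3 + 10*x**2 + 37*x + 84)/(x**4 + 5*x**3 + 15*x**2 + 45*x + 54) = 2/(x**2 + 9) + 1/(x + 3) + 2/(x + 2): now ∫(2/(x + 2)) dx + ∫(1/(x + 3)) dx + ∫(2/(x**2 + 9)) dx.
Step 2. Evaluate the standard form [assuming x > -3]: now log(x + 3) + ∫(2/(x + 2)) dx + ∫(2/(x**2 + 9)) dx.
Step 3. Evaluate the standard form [assuming x > -2]: now 2*log(x + 2) + log(x + 3) + ∫(2/(x**2 + 9)) dx.
Step 4. Evaluate the standard form: now 2*log(x + 2) + log(x + 3) + 2*atan(x/3)/3.
Answer: 2*log(x + 2) + log(x + 3) + 2*atan(x/3)/3.


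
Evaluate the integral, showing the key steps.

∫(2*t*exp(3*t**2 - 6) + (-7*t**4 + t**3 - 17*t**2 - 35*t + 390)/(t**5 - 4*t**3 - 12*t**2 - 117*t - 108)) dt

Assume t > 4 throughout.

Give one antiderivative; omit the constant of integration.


Step 1. Rewrite: now ∫(2*t*exp(3*t**2 - 6)) dt + ∫((-7*t**4 + t**3 - 17*t**2 - 35*t + 390)/(t**5 - 4*t**3 - 12*t**2 - 117*t - 108)) dt.
Step 2. Substitute u = t**2 - 2, turning ∫(2*t*exp(3*t**2 - 6)) dt into ∫(exp(3*u)) du: now ∫((-7*t**4 + t**3 - 17*t**2 - 35*t + 390)/(t**5 - 4*t**3 - 12*t**2 - 117*t - 108)) dt + ∫(exp(3*u)) du.
Step 3. Evaluate the standard form: now exp(3*u)/3 + ∫((-7*t**4 + t**3 - 17*t**2 - 35*t + 390)/(t**5 - 4*t**3 - 12*t**2 - 117*t - 108)) dt.
Step 4. Substitute back u = t**2 - 2: now exp(3*t**2 - 6)/3 + ∫((-7*t**4 + t**3 - 17*t**2 - 35*t + 390)/(t**5 - 4*t**3 - 12*t**2 - 117*t - 108)) dt.
Step 5. Decompose ∫((-7*t**4 + t**3 - 17*t**2 - 35*t + 390)/(t**5 - 4*t**3 - 12*t**2 - 117*t - 108)) dt by partial fractions, (-7*t**4 + t**3 - 17*t**2 - 35*t + 390)/(t**5 - 4*t**3 - 12*t**2 - 117*t - 108) = 2/(t**2 + 9) - 1/(t + 3) - 4/(t + 1) - 2/(t - 4): now exp(3*t**2 - 6)/3 + ∫(-2/(t - 4)) dt + ∫(-4/(t + 1)) dt + ∫(-1/(t + 3)) dt + ∫(2/(t**2 + 9)) dt.
Step 6. Evaluate the standard form [assuming t > 4]: now exp(3*t**2 - 6)/3 - 2*log(t - 4) + ∫(-4/(t + 1)) dt + ∫(-1/(t + 3)) dt + ∫(2/(t**2 + 9)) dt.
Step 7. Evaluate the standard form [assuming t > -1]: now exp(3*t**2 - 6)/3 - 2*log(t - 4) - 4*log(t + 1) + ∫(-1/(t + 3)) dt + ∫(2/(t**2 + 9)) dt.
Step 8. Evaluate the standard form [assuming t > -3]: now exp(3*t**2 - 6)/3 - 2*log(t - 4) - 4*log(t + 1) - log(t + 3) + ∫(2/(t**2 + 9)) dt.
Step 9. Evaluate the standard form: now exp(3*t**2 - 6)/3 - 2*log(t - 4) - 4*log(t + 1) - log(t + 3) + 2*atan(t/3)/3.
Answer: exp(3*t**2 - 6)/3 - 2*log(t - 4) - 4*log(t + 1) - log(t + 3) + 2*atan(t/3)/3.


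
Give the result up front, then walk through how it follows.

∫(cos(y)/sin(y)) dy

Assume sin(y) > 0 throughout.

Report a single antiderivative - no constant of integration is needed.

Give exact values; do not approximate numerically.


The answer is log(sin(y)).
Step 1. Substitute u = sin(y), turning ∫(cos(y)/sin(y)) dy into ∫(1/u) du: now ∫(1/u) du.
Step 2. Evaluate the standard form [assuming u > 0]: now log(u).
Step 3. Substitute back u = sin(y): now log(sin(y)).
Answer: log(sin(y)).


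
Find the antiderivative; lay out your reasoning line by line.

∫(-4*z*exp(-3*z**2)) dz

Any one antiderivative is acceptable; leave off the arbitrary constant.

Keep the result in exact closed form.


Step 1. Substitute u = z**2, turning ∫(-4*z*exp(-3*z**2)) dz into ∫(-2*exp(-3*u)) du: now ∫(-2*exp(-3*u)) du.
Step 2. Evaluate the standard form: now 2*exp(-3*u)/3.
Step 3. Substitute back u = z**2: now 2*exp(-3*z**2)/3.
Answer: 2*exp(-3*z**2)/3.


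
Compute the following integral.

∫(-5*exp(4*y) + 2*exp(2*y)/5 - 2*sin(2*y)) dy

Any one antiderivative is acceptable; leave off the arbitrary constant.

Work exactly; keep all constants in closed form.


Answer: -5*exp(4*y)/4 + exp(2*y)/5 + cos(2*y).


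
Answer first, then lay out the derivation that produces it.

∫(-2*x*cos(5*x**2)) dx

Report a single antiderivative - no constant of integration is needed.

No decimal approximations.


The answer is -sin(5*x**2)/5.
Step 1. Substitute u = x**2, turning ∫(-2*x*cos(5*x**2)) dx into ∫(-cos(5*u)) du: now ∫(-cos(5*u)) du.
Step 2. Evaluate the standard form: now -sin(5*u)/5.
Step 3. Substitute back u = x**2: now -sin(5*x**2)/5.
Answer: -sin(5*x**2)/5.


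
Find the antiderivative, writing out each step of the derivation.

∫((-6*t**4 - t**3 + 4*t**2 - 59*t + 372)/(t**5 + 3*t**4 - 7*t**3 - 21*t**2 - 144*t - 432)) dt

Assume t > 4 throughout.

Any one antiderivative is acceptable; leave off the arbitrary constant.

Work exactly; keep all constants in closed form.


Step 1. Decompose ∫((-6*t**4 - t**3 + 4*t**2 - 59*t + 372)/(t**5 + 3*t**4 - 7*t**3 - 21*t**2 - 144*t - 432)) dt by partial fractions, (-6*t**4 - t**3 + 4*t**2 - 59*t + 372)/(t**5 + 3*t**4 - 7*t**3 - 21*t**2 - 144*t - 432) = 2/(t**2 + 9) - 4/(t + 4) - 1/(t + 3) - 1/(t - 4): now ∫(-1/(t - 4)) dt + ∫(-1/(t + 3)) dt + ∫(-4/(t + 4)) dt + ∫(2/(t**2 + 9)) dt.
Step 2. Evaluate the standard form [assuming t > -4]: now -4*log(t + 4) + ∫(-1/(t - 4)) dt + ∫(-1/(t + 3)) dt + ∫(2/(t**2 + 9)) dt.
Step 3. Evaluate the standard form [assuming t > 4]: now -log(t - 4) - 4*log(t + 4) + ∫(-1/(t + 3)) dt + ∫(2/(t**2 + 9)) dt.
Step 4. Evaluate the standard form [assuming t > -3]: now -log(t - 4) - log(t + 3) - 4*log(t + 4) + ∫(2/(t**2 + 9)) dt.
Step 5. Evaluate the standard form: now -log(t - 4) - log(t + 3) - 4*log(t + 4) + 2*atan(t/3)/3.
Answer: -log(t - 4) - log(t + 3) - 4*log(t + 4) + 2*atan(t/3)/3.


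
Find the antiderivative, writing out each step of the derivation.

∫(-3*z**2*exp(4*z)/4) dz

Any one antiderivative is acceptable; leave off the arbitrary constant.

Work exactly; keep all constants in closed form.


Step 1. Integrate ∫(-3*z**2*exp(4*z)/4) dz by parts with u = z**2, dv = (-3*exp(4*z)/4) dz, so v = -3*exp(4*z)/16: now -3*z**2*exp(4*z)/16 + ∫(3*z*exp(4*z)/8) dz.
Step 2. Integrate ∫(3*z*exp(4*z)/8) dz by parts with u = z, dv = (3*exp(4*z)/8) dz, so v = 3*exp(4*z)/32: now -3*z**2*exp(4*z)/16 + 3*z*exp(4*z)/32 + ∫(-3*exp(4*z)/32) dz.
Step 3. Evaluate the standard form: now -3*z**2*exp(4*z)/16 + 3*z*exp(4*z)/32 - 3*exp(4*z)/128.
Answer: -3*z**2*exp(4*z)/16 + 3*z*exp(4*z)/32 - 3*exp(4*z)/128.


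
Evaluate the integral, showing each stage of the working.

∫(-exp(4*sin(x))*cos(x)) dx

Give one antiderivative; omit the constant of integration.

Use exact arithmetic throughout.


Step 1. Substitute u = sin(x), turning ∫(-exp(4*sin(x))*cos(x)) dx into ∫(-exp(4*u)) du: now ∫(-exp(4*u)) du.
Step 2. Evaluate the standard form: now -exp(4*u)/4.
Step 3. Substitute back u = sin(x): now -exp(4*sin(x))/4.
Answer: -exp(4*sin(x))/4.


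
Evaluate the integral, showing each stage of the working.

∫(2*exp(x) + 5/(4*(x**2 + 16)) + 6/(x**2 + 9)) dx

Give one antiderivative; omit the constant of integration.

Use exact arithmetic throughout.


Step 1. Rewrite: now ∫(6/(x**2 + 9)) dx + ∫(5/(4*(x**2 + 16))) dx + ∫(2*exp(x)) dx.
Step 2. Evaluate the standard form: now 2*exp(x) + ∫(6/(x**2 + 9)) dx + ∫(5/(4*(x**2 + 16))) dx.
Step 3. Evaluate the standard form: now 2*exp(x) + 2*atan(x/3) + ∫(5/(4*(x**2 + 16))) dx.
Step 4. Evaluate the standard form: now 2*exp(x) + 5*atan(x/4)/16 + 2*atan(x/3).
Answer: 2*exp(x) + 5*atan(x/4)/16 + 2*atan(x/3).


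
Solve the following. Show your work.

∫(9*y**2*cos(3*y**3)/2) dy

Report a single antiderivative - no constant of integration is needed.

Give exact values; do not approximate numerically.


Step 1. Substitute u = y**3, turning ∫(9*y**2*cos(3*y**3)/2) dy into ∫(3*cos(3*u)/2) du: now ∫(3*cos(3*u)/2) du.
Step 2. Evaluate the standard form: now sin(3*u)/2.
Step 3. Substitute back u = y**3: now sin(3*y**3)/2.
Answer: sin(3*y**3)/2.


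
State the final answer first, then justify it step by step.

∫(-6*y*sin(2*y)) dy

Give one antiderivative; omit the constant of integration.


The answer is 3*y*cos(2*y) - 3*sin(2*y)/2.
Step 1. Integrate ∫(-6*y*sin(2*y)) dy by parts with u = y, dv = (-6*sin(2*y)) dy, so v = 3*cos(2*y): now 3*y*cos(2*y) + ∫(-3*cos(2*y)) dy.
Step 2. Evaluate the standard form: now 3*y*cos(2*y) - 3*sin(2*y)/2.
Answer: 3*y*cos(2*y) - 3*sin(2*y)/2.


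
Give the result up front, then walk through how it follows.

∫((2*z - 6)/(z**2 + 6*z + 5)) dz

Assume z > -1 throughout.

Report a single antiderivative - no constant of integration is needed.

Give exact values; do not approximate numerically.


The answer is -2*log(z + 1) + 4*log(z + 5).
Step 1. Decompose ∫((2*z - 6)/(z**2 + 6*z + 5)) dz by partial fractions, (2*z - 6)/(z**2 + 6*z + 5) = 4/(z + 5) - 2/(z + 1): now ∫(-2/(z + 1)) dz + ∫(4/(z + 5)) dz.
Step 2. Evaluate the standard form [assuming z > -1]: now -2*log(z + 1) + ∫(4/(z + 5)) dz.
Step 3. Evaluate the standard form [assuming z > -5]: now -2*log(z + 1) + 4*log(z + 5).
Answer: -2*log(z + 1) + 4*log(z + 5).
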